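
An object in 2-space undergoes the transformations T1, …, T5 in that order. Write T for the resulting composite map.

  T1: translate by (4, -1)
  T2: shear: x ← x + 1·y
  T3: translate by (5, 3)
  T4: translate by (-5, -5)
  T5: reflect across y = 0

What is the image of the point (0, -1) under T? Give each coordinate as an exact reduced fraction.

T(p) = (2, 4)

T1 translate by (4, -1): (0, -1) → (4, -2)
T2 shear: x ← x + 1·y: (4, -2) → (2, -2)
T3 translate by (5, 3): (2, -2) → (7, 1)
T4 translate by (-5, -5): (7, 1) → (2, -4)
T5 reflect across y = 0: (2, -4) → (2, 4)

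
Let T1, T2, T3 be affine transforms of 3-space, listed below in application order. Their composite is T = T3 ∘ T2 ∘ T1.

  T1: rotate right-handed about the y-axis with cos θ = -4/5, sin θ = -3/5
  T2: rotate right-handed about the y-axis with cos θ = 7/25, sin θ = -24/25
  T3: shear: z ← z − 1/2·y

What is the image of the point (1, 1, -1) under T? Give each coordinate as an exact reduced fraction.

T1 rotate right-handed about the y-axis with cos θ = -4/5, sin θ = -3/5: (1, 1, -1) → (-1/5, 1, 7/5)
T2 rotate right-handed about the y-axis with cos θ = 7/25, sin θ = -24/25: (-1/5, 1, 7/5) → (-7/5, 1, 1/5)
T3 shear: z ← z − 1/2·y: (-7/5, 1, 1/5) → (-7/5, 1, -3/10)

T(p) = (-7/5, 1, -3/10)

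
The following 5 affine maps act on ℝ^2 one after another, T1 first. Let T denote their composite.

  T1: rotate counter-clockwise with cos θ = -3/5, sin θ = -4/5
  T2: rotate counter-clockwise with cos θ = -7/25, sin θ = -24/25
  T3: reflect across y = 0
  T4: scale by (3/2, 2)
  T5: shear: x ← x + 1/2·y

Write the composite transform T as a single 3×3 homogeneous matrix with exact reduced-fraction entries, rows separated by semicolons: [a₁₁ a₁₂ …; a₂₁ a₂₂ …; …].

T1 = [-3/5 4/5 0; -4/5 -3/5 0; 0 0 1]
T2·T1 = [-3/5 -4/5 0; 4/5 -3/5 0; 0 0 1]
T3·…·T1 = [-3/5 -4/5 0; -4/5 3/5 0; 0 0 1]
T4·…·T1 = [-9/10 -6/5 0; -8/5 6/5 0; 0 0 1]
T5·…·T1 = [-17/10 -3/5 0; -8/5 6/5 0; 0 0 1]

T = [-17/10 -3/5 0; -8/5 6/5 0; 0 0 1]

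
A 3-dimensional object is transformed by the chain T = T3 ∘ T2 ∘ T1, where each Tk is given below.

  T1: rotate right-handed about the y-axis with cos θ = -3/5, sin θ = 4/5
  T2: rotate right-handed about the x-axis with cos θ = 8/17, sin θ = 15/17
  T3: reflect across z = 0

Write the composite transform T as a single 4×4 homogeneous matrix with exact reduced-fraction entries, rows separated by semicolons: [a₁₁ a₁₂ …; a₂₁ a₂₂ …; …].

T1 = [-3/5 0 4/5 0; 0 1 0 0; -4/5 0 -3/5 0; 0 0 0 1]
T2·T1 = [-3/5 0 4/5 0; 12/17 8/17 9/17 0; -32/85 15/17 -24/85 0; 0 0 0 1]
T3·…·T1 = [-3/5 0 4/5 0; 12/17 8/17 9/17 0; 32/85 -15/17 24/85 0; 0 0 0 1]

T = [-3/5 0 4/5 0; 12/17 8/17 9/17 0; 32/85 -15/17 24/85 0; 0 0 0 1]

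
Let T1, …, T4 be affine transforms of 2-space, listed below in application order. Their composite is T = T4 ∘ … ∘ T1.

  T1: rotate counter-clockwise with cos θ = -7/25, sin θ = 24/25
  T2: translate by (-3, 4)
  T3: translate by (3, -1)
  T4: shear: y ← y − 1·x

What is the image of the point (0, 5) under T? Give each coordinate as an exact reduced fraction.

T1 rotate counter-clockwise with cos θ = -7/25, sin θ = 24/25: (0, 5) → (-24/5, -7/5)
T2 translate by (-3, 4): (-24/5, -7/5) → (-39/5, 13/5)
T3 translate by (3, -1): (-39/5, 13/5) → (-24/5, 8/5)
T4 shear: y ← y − 1·x: (-24/5, 8/5) → (-24/5, 32/5)

T(p) = (-24/5, 32/5)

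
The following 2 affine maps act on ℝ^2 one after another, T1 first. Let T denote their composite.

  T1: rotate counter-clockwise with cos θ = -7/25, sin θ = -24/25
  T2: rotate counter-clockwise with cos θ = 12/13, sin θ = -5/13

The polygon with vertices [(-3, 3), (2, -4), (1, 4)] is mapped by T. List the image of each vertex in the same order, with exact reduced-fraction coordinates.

T1 rotate counter-clockwise with cos θ = -7/25, sin θ = -24/25: (-3, 3) → (93/25, 51/25); (2, -4) → (-22/5, -4/5); (1, 4) → (89/25, -52/25)
T2 rotate counter-clockwise with cos θ = 12/13, sin θ = -5/13: (93/25, 51/25) → (1371/325, 147/325); (-22/5, -4/5) → (-284/65, 62/65); (89/25, -52/25) → (808/325, -1069/325)

image vertices: (1371/325, 147/325), (-284/65, 62/65), (808/325, -1069/325)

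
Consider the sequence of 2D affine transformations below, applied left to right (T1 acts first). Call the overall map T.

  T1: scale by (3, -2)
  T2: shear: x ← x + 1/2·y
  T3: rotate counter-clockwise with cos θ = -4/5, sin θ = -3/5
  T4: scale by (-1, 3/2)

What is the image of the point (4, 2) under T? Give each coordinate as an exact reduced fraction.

T(p) = (52/5, -21/5)

T1 scale by (3, -2): (4, 2) → (12, -4)
T2 shear: x ← x + 1/2·y: (12, -4) → (10, -4)
T3 rotate counter-clockwise with cos θ = -4/5, sin θ = -3/5: (10, -4) → (-52/5, -14/5)
T4 scale by (-1, 3/2): (-52/5, -14/5) → (52/5, -21/5)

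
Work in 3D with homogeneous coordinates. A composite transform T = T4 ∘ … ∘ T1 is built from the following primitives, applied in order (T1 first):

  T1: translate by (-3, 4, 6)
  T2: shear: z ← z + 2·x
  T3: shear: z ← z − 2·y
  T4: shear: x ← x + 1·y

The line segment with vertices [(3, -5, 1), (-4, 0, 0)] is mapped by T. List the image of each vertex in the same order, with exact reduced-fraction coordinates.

T1 translate by (-3, 4, 6): (3, -5, 1) → (0, -1, 7); (-4, 0, 0) → (-7, 4, 6)
T2 shear: z ← z + 2·x: (0, -1, 7) → (0, -1, 7); (-7, 4, 6) → (-7, 4, -8)
T3 shear: z ← z − 2·y: (0, -1, 7) → (0, -1, 9); (-7, 4, -8) → (-7, 4, -16)
T4 shear: x ← x + 1·y: (0, -1, 9) → (-1, -1, 9); (-7, 4, -16) → (-3, 4, -16)

image vertices: (-1, -1, 9), (-3, 4, -16)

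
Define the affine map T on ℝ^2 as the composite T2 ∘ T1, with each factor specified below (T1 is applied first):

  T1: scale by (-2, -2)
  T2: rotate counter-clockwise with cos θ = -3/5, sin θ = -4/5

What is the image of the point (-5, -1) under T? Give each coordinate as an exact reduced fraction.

T(p) = (-22/5, -46/5)

T1 scale by (-2, -2): (-5, -1) → (10, 2)
T2 rotate counter-clockwise with cos θ = -3/5, sin θ = -4/5: (10, 2) → (-22/5, -46/5)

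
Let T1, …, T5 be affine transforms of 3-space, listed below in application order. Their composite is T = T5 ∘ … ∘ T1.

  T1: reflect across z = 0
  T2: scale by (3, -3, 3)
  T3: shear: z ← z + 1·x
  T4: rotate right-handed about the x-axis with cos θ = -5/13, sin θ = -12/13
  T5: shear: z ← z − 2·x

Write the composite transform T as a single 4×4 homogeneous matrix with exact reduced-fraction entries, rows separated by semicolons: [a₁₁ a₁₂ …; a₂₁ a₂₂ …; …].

T = [3 0 0 0; 36/13 15/13 -36/13 0; -93/13 36/13 15/13 0; 0 0 0 1]

T1 = [1 0 0 0; 0 1 0 0; 0 0 -1 0; 0 0 0 1]
T2·T1 = [3 0 0 0; 0 -3 0 0; 0 0 -3 0; 0 0 0 1]
T3·…·T1 = [3 0 0 0; 0 -3 0 0; 3 0 -3 0; 0 0 0 1]
T4·…·T1 = [3 0 0 0; 36/13 15/13 -36/13 0; -15/13 36/13 15/13 0; 0 0 0 1]
T5·…·T1 = [3 0 0 0; 36/13 15/13 -36/13 0; -93/13 36/13 15/13 0; 0 0 0 1]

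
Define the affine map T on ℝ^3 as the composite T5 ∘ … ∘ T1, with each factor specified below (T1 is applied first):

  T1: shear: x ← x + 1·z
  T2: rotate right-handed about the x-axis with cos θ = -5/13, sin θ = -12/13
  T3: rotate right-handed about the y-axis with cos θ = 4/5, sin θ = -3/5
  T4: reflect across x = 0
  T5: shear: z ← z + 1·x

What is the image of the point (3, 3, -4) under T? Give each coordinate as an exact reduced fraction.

T1 shear: x ← x + 1·z: (3, 3, -4) → (-1, 3, -4)
T2 rotate right-handed about the x-axis with cos θ = -5/13, sin θ = -12/13: (-1, 3, -4) → (-1, -63/13, -16/13)
T3 rotate right-handed about the y-axis with cos θ = 4/5, sin θ = -3/5: (-1, -63/13, -16/13) → (-4/65, -63/13, -103/65)
T4 reflect across x = 0: (-4/65, -63/13, -103/65) → (4/65, -63/13, -103/65)
T5 shear: z ← z + 1·x: (4/65, -63/13, -103/65) → (4/65, -63/13, -99/65)

T(p) = (4/65, -63/13, -99/65)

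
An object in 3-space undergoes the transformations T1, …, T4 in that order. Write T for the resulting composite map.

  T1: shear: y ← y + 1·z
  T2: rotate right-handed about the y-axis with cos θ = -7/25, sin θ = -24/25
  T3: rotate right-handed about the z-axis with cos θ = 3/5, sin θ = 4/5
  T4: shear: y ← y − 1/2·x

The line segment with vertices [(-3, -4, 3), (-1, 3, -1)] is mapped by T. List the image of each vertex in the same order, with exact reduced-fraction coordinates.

T1 shear: y ← y + 1·z: (-3, -4, 3) → (-3, -1, 3); (-1, 3, -1) → (-1, 2, -1)
T2 rotate right-handed about the y-axis with cos θ = -7/25, sin θ = -24/25: (-3, -1, 3) → (-51/25, -1, -93/25); (-1, 2, -1) → (31/25, 2, -17/25)
T3 rotate right-handed about the z-axis with cos θ = 3/5, sin θ = 4/5: (-51/25, -1, -93/25) → (-53/125, -279/125, -93/25); (31/25, 2, -17/25) → (-107/125, 274/125, -17/25)
T4 shear: y ← y − 1/2·x: (-53/125, -279/125, -93/25) → (-53/125, -101/50, -93/25); (-107/125, 274/125, -17/25) → (-107/125, 131/50, -17/25)

image vertices: (-53/125, -101/50, -93/25), (-107/125, 131/50, -17/25)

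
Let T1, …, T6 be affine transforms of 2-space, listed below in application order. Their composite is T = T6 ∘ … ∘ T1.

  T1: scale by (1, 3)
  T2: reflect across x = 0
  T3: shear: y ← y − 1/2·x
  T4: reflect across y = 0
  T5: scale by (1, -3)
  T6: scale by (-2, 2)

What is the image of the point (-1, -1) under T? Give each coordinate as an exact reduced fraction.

T1 scale by (1, 3): (-1, -1) → (-1, -3)
T2 reflect across x = 0: (-1, -3) → (1, -3)
T3 shear: y ← y − 1/2·x: (1, -3) → (1, -7/2)
T4 reflect across y = 0: (1, -7/2) → (1, 7/2)
T5 scale by (1, -3): (1, 7/2) → (1, -21/2)
T6 scale by (-2, 2): (1, -21/2) → (-2, -21)

T(p) = (-2, -21)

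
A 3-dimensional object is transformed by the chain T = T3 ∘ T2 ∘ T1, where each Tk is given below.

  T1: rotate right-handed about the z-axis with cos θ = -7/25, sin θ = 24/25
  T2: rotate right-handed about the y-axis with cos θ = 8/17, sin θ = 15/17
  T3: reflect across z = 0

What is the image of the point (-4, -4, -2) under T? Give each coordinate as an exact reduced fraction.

T1 rotate right-handed about the z-axis with cos θ = -7/25, sin θ = 24/25: (-4, -4, -2) → (124/25, -68/25, -2)
T2 rotate right-handed about the y-axis with cos θ = 8/17, sin θ = 15/17: (124/25, -68/25, -2) → (242/425, -68/25, -452/85)
T3 reflect across z = 0: (242/425, -68/25, -452/85) → (242/425, -68/25, 452/85)

T(p) = (242/425, -68/25, 452/85)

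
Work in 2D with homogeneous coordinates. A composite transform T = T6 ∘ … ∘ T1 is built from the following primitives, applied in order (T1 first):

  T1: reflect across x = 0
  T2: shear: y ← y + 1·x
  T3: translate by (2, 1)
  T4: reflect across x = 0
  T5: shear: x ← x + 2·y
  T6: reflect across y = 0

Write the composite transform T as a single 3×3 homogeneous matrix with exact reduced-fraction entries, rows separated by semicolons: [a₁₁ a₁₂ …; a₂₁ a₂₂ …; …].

T = [-1 2 0; 1 -1 -1; 0 0 1]

T1 = [-1 0 0; 0 1 0; 0 0 1]
T2·T1 = [-1 0 0; -1 1 0; 0 0 1]
T3·…·T1 = [-1 0 2; -1 1 1; 0 0 1]
T4·…·T1 = [1 0 -2; -1 1 1; 0 0 1]
T5·…·T1 = [-1 2 0; -1 1 1; 0 0 1]
T6·…·T1 = [-1 2 0; 1 -1 -1; 0 0 1]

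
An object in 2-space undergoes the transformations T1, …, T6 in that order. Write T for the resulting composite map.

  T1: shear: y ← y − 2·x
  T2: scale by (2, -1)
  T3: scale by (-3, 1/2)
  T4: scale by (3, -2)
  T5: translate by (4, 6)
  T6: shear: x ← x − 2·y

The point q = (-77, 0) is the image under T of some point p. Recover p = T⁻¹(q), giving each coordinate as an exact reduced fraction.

p = (9/2, 3)

T1 = [1 0 0; -2 1 0; 0 0 1]
T2·T1 = [2 0 0; 2 -1 0; 0 0 1]
T3·…·T1 = [-6 0 0; 1 -1/2 0; 0 0 1]
T4·…·T1 = [-18 0 0; -2 1 0; 0 0 1]
T5·…·T1 = [-18 0 4; -2 1 6; 0 0 1]
T6·…·T1 = [-14 -2 -8; -2 1 6; 0 0 1]
det M = -18; M⁻¹ = [-1/18 -1/9 2/9; -1/9 7/9 -50/9; 0 0 1]
M⁻¹ · (-77, 0)ᵀ = (9/2, 3)ᵀ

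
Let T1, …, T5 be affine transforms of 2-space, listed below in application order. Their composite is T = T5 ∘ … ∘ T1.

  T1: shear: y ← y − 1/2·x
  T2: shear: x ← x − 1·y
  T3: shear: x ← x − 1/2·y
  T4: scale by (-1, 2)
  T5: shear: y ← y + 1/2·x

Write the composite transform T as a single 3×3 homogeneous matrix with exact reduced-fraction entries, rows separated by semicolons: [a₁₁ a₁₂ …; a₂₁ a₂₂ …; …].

T = [-7/4 3/2 0; -15/8 11/4 0; 0 0 1]

T1 = [1 0 0; -1/2 1 0; 0 0 1]
T2·T1 = [3/2 -1 0; -1/2 1 0; 0 0 1]
T3·…·T1 = [7/4 -3/2 0; -1/2 1 0; 0 0 1]
T4·…·T1 = [-7/4 3/2 0; -1 2 0; 0 0 1]
T5·…·T1 = [-7/4 3/2 0; -15/8 11/4 0; 0 0 1]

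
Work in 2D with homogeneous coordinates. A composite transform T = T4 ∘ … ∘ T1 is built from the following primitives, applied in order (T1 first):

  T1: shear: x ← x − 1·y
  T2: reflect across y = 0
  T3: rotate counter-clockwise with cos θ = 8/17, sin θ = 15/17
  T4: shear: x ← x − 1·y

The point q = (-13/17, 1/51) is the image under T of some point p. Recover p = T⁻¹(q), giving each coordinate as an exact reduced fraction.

T1 = [1 -1 0; 0 1 0; 0 0 1]
T2·T1 = [1 -1 0; 0 -1 0; 0 0 1]
T3·…·T1 = [8/17 7/17 0; 15/17 -23/17 0; 0 0 1]
T4·…·T1 = [-7/17 30/17 0; 15/17 -23/17 0; 0 0 1]
det M = -1; M⁻¹ = [23/17 30/17 0; 15/17 7/17 0; 0 0 1]
M⁻¹ · (-13/17, 1/51)ᵀ = (-1, -2/3)ᵀ

p = (-1, -2/3)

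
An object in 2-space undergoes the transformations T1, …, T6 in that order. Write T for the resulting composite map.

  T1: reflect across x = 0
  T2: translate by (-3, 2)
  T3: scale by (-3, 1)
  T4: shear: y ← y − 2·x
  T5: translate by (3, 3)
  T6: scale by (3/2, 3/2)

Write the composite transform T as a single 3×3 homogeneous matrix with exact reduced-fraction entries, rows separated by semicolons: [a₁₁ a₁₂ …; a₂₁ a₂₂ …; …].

T1 = [-1 0 0; 0 1 0; 0 0 1]
T2·T1 = [-1 0 -3; 0 1 2; 0 0 1]
T3·…·T1 = [3 0 9; 0 1 2; 0 0 1]
T4·…·T1 = [3 0 9; -6 1 -16; 0 0 1]
T5·…·T1 = [3 0 12; -6 1 -13; 0 0 1]
T6·…·T1 = [9/2 0 18; -9 3/2 -39/2; 0 0 1]

T = [9/2 0 18; -9 3/2 -39/2; 0 0 1]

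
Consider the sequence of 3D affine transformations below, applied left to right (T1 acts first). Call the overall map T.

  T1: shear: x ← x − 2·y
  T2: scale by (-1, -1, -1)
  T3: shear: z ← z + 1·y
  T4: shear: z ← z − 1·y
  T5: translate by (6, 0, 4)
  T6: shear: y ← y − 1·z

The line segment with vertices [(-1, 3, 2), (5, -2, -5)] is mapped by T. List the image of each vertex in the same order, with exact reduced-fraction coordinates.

T1 shear: x ← x − 2·y: (-1, 3, 2) → (-7, 3, 2); (5, -2, -5) → (9, -2, -5)
T2 scale by (-1, -1, -1): (-7, 3, 2) → (7, -3, -2); (9, -2, -5) → (-9, 2, 5)
T3 shear: z ← z + 1·y: (7, -3, -2) → (7, -3, -5); (-9, 2, 5) → (-9, 2, 7)
T4 shear: z ← z − 1·y: (7, -3, -5) → (7, -3, -2); (-9, 2, 7) → (-9, 2, 5)
T5 translate by (6, 0, 4): (7, -3, -2) → (13, -3, 2); (-9, 2, 5) → (-3, 2, 9)
T6 shear: y ← y − 1·z: (13, -3, 2) → (13, -5, 2); (-3, 2, 9) → (-3, -7, 9)

image vertices: (13, -5, 2), (-3, -7, 9)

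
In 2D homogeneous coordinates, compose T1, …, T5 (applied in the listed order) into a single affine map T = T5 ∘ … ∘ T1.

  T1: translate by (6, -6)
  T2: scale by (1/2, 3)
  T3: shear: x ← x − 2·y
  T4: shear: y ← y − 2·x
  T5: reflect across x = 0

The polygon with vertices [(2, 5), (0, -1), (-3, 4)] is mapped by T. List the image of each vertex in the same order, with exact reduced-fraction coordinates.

image vertices: (-10, -23), (-45, -111), (-27/2, -33)

T1 translate by (6, -6): (2, 5) → (8, -1); (0, -1) → (6, -7); (-3, 4) → (3, -2)
T2 scale by (1/2, 3): (8, -1) → (4, -3); (6, -7) → (3, -21); (3, -2) → (3/2, -6)
T3 shear: x ← x − 2·y: (4, -3) → (10, -3); (3, -21) → (45, -21); (3/2, -6) → (27/2, -6)
T4 shear: y ← y − 2·x: (10, -3) → (10, -23); (45, -21) → (45, -111); (27/2, -6) → (27/2, -33)
T5 reflect across x = 0: (10, -23) → (-10, -23); (45, -111) → (-45, -111); (27/2, -33) → (-27/2, -33)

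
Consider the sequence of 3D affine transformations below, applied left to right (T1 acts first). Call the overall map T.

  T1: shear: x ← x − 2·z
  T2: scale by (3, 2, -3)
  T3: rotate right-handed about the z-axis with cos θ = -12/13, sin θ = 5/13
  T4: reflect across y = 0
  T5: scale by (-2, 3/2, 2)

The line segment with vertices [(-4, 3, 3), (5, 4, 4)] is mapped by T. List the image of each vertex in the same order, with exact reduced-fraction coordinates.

T1 shear: x ← x − 2·z: (-4, 3, 3) → (-10, 3, 3); (5, 4, 4) → (-3, 4, 4)
T2 scale by (3, 2, -3): (-10, 3, 3) → (-30, 6, -9); (-3, 4, 4) → (-9, 8, -12)
T3 rotate right-handed about the z-axis with cos θ = -12/13, sin θ = 5/13: (-30, 6, -9) → (330/13, -222/13, -9); (-9, 8, -12) → (68/13, -141/13, -12)
T4 reflect across y = 0: (330/13, -222/13, -9) → (330/13, 222/13, -9); (68/13, -141/13, -12) → (68/13, 141/13, -12)
T5 scale by (-2, 3/2, 2): (330/13, 222/13, -9) → (-660/13, 333/13, -18); (68/13, 141/13, -12) → (-136/13, 423/26, -24)

image vertices: (-660/13, 333/13, -18), (-136/13, 423/26, -24)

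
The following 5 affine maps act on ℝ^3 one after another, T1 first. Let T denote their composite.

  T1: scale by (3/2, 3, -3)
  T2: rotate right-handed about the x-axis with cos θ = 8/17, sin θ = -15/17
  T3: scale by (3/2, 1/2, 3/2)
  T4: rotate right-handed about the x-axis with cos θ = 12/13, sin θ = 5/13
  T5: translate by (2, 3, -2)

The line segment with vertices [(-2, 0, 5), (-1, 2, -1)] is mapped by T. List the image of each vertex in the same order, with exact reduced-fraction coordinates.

T1 scale by (3/2, 3, -3): (-2, 0, 5) → (-3, 0, -15); (-1, 2, -1) → (-3/2, 6, 3)
T2 rotate right-handed about the x-axis with cos θ = 8/17, sin θ = -15/17: (-3, 0, -15) → (-3, -225/17, -120/17); (-3/2, 6, 3) → (-3/2, 93/17, -66/17)
T3 scale by (3/2, 1/2, 3/2): (-3, -225/17, -120/17) → (-9/2, -225/34, -180/17); (-3/2, 93/17, -66/17) → (-9/4, 93/34, -99/17)
T4 rotate right-handed about the x-axis with cos θ = 12/13, sin θ = 5/13: (-9/2, -225/34, -180/17) → (-9/2, -450/221, -5445/442); (-9/4, 93/34, -99/17) → (-9/4, 81/17, -147/34)
T5 translate by (2, 3, -2): (-9/2, -450/221, -5445/442) → (-5/2, 213/221, -6329/442); (-9/4, 81/17, -147/34) → (-1/4, 132/17, -215/34)

image vertices: (-5/2, 213/221, -6329/442), (-1/4, 132/17, -215/34)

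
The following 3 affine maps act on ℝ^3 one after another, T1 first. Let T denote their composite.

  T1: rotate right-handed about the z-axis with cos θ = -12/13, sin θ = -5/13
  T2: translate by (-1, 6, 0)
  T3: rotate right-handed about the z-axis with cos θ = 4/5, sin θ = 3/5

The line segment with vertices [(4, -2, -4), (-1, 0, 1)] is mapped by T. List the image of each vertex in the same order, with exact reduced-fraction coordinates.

T1 rotate right-handed about the z-axis with cos θ = -12/13, sin θ = -5/13: (4, -2, -4) → (-58/13, 4/13, -4); (-1, 0, 1) → (12/13, 5/13, 1)
T2 translate by (-1, 6, 0): (-58/13, 4/13, -4) → (-71/13, 82/13, -4); (12/13, 5/13, 1) → (-1/13, 83/13, 1)
T3 rotate right-handed about the z-axis with cos θ = 4/5, sin θ = 3/5: (-71/13, 82/13, -4) → (-106/13, 23/13, -4); (-1/13, 83/13, 1) → (-253/65, 329/65, 1)

image vertices: (-106/13, 23/13, -4), (-253/65, 329/65, 1)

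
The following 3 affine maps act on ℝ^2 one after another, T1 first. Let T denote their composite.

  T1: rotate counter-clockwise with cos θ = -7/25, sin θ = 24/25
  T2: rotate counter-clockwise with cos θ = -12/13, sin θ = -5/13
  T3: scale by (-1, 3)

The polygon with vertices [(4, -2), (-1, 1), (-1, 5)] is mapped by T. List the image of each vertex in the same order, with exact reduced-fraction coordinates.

T1 rotate counter-clockwise with cos θ = -7/25, sin θ = 24/25: (4, -2) → (4/5, 22/5); (-1, 1) → (-17/25, -31/25); (-1, 5) → (-113/25, -59/25)
T2 rotate counter-clockwise with cos θ = -12/13, sin θ = -5/13: (4/5, 22/5) → (62/65, -284/65); (-17/25, -31/25) → (49/325, 457/325); (-113/25, -59/25) → (1061/325, 1273/325)
T3 scale by (-1, 3): (62/65, -284/65) → (-62/65, -852/65); (49/325, 457/325) → (-49/325, 1371/325); (1061/325, 1273/325) → (-1061/325, 3819/325)

image vertices: (-62/65, -852/65), (-49/325, 1371/325), (-1061/325, 3819/325)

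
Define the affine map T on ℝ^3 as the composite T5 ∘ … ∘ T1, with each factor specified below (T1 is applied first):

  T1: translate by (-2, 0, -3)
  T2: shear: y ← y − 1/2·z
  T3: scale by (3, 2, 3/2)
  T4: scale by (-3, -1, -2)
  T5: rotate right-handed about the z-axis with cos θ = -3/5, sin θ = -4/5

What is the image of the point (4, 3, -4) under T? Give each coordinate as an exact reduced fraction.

T1 translate by (-2, 0, -3): (4, 3, -4) → (2, 3, -7)
T2 shear: y ← y − 1/2·z: (2, 3, -7) → (2, 13/2, -7)
T3 scale by (3, 2, 3/2): (2, 13/2, -7) → (6, 13, -21/2)
T4 scale by (-3, -1, -2): (6, 13, -21/2) → (-18, -13, 21)
T5 rotate right-handed about the z-axis with cos θ = -3/5, sin θ = -4/5: (-18, -13, 21) → (2/5, 111/5, 21)

T(p) = (2/5, 111/5, 21)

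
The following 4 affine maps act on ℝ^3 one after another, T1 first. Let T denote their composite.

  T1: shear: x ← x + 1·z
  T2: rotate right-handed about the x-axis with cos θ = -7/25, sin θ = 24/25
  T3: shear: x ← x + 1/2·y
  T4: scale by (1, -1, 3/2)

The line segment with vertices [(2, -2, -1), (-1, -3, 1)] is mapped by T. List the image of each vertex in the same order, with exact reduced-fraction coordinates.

image vertices: (44/25, -38/25, -123/50), (-3/50, 3/25, -237/50)

T1 shear: x ← x + 1·z: (2, -2, -1) → (1, -2, -1); (-1, -3, 1) → (0, -3, 1)
T2 rotate right-handed about the x-axis with cos θ = -7/25, sin θ = 24/25: (1, -2, -1) → (1, 38/25, -41/25); (0, -3, 1) → (0, -3/25, -79/25)
T3 shear: x ← x + 1/2·y: (1, 38/25, -41/25) → (44/25, 38/25, -41/25); (0, -3/25, -79/25) → (-3/50, -3/25, -79/25)
T4 scale by (1, -1, 3/2): (44/25, 38/25, -41/25) → (44/25, -38/25, -123/50); (-3/50, -3/25, -79/25) → (-3/50, 3/25, -237/50)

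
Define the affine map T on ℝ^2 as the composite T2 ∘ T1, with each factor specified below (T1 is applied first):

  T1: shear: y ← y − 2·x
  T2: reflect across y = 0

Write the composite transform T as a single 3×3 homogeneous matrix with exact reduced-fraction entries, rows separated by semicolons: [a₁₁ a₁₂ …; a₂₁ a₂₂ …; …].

T1 = [1 0 0; -2 1 0; 0 0 1]
T2·T1 = [1 0 0; 2 -1 0; 0 0 1]

T = [1 0 0; 2 -1 0; 0 0 1]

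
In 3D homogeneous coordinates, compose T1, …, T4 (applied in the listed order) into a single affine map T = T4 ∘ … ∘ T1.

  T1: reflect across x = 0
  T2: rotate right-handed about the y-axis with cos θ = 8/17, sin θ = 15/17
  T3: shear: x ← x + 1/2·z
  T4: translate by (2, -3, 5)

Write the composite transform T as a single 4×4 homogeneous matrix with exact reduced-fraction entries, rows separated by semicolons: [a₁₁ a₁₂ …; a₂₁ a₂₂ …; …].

T = [-1/34 0 19/17 2; 0 1 0 -3; 15/17 0 8/17 5; 0 0 0 1]

T1 = [-1 0 0 0; 0 1 0 0; 0 0 1 0; 0 0 0 1]
T2·T1 = [-8/17 0 15/17 0; 0 1 0 0; 15/17 0 8/17 0; 0 0 0 1]
T3·…·T1 = [-1/34 0 19/17 0; 0 1 0 0; 15/17 0 8/17 0; 0 0 0 1]
T4·…·T1 = [-1/34 0 19/17 2; 0 1 0 -3; 15/17 0 8/17 5; 0 0 0 1]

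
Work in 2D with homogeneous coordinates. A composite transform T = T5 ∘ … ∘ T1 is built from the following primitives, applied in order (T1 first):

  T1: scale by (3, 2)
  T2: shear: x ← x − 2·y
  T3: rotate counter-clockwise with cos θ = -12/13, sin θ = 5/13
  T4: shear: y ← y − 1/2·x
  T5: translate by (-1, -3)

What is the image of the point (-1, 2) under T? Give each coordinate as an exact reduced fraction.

T(p) = (99/13, -198/13)

T1 scale by (3, 2): (-1, 2) → (-3, 4)
T2 shear: x ← x − 2·y: (-3, 4) → (-11, 4)
T3 rotate counter-clockwise with cos θ = -12/13, sin θ = 5/13: (-11, 4) → (112/13, -103/13)
T4 shear: y ← y − 1/2·x: (112/13, -103/13) → (112/13, -159/13)
T5 translate by (-1, -3): (112/13, -159/13) → (99/13, -198/13)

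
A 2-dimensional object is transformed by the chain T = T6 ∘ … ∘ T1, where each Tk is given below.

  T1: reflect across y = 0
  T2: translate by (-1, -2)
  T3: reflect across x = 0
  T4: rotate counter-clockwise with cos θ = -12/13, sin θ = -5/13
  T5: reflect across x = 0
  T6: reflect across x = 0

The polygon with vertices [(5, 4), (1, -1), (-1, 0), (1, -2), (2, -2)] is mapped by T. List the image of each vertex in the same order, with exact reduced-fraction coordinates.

T1 reflect across y = 0: (5, 4) → (5, -4); (1, -1) → (1, 1); (-1, 0) → (-1, 0); (1, -2) → (1, 2); (2, -2) → (2, 2)
T2 translate by (-1, -2): (5, -4) → (4, -6); (1, 1) → (0, -1); (-1, 0) → (-2, -2); (1, 2) → (0, 0); (2, 2) → (1, 0)
T3 reflect across x = 0: (4, -6) → (-4, -6); (0, -1) → (0, -1); (-2, -2) → (2, -2); (0, 0) → (0, 0); (1, 0) → (-1, 0)
T4 rotate counter-clockwise with cos θ = -12/13, sin θ = -5/13: (-4, -6) → (18/13, 92/13); (0, -1) → (-5/13, 12/13); (2, -2) → (-34/13, 14/13); (0, 0) → (0, 0); (-1, 0) → (12/13, 5/13)
T5 reflect across x = 0: (18/13, 92/13) → (-18/13, 92/13); (-5/13, 12/13) → (5/13, 12/13); (-34/13, 14/13) → (34/13, 14/13); (0, 0) → (0, 0); (12/13, 5/13) → (-12/13, 5/13)
T6 reflect across x = 0: (-18/13, 92/13) → (18/13, 92/13); (5/13, 12/13) → (-5/13, 12/13); (34/13, 14/13) → (-34/13, 14/13); (0, 0) → (0, 0); (-12/13, 5/13) → (12/13, 5/13)

image vertices: (18/13, 92/13), (-5/13, 12/13), (-34/13, 14/13), (0, 0), (12/13, 5/13)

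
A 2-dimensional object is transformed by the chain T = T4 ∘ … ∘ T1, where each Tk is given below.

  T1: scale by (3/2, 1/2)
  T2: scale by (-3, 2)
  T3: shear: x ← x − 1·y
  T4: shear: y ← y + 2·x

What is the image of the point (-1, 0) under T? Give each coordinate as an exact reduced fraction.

T(p) = (9/2, 9)

T1 scale by (3/2, 1/2): (-1, 0) → (-3/2, 0)
T2 scale by (-3, 2): (-3/2, 0) → (9/2, 0)
T3 shear: x ← x − 1·y: (9/2, 0) → (9/2, 0)
T4 shear: y ← y + 2·x: (9/2, 0) → (9/2, 9)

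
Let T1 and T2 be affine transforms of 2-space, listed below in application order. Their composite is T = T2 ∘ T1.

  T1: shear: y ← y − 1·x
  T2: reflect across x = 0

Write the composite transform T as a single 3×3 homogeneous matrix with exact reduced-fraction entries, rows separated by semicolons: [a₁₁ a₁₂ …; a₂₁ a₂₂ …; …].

T = [-1 0 0; -1 1 0; 0 0 1]

T1 = [1 0 0; -1 1 0; 0 0 1]
T2·T1 = [-1 0 0; -1 1 0; 0 0 1]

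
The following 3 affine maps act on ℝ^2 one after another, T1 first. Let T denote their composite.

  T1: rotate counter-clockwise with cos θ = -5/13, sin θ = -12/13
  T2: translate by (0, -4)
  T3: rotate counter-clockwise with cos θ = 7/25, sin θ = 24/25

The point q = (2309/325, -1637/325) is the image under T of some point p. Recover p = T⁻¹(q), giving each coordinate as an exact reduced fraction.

T1 = [-5/13 12/13 0; -12/13 -5/13 0; 0 0 1]
T2·T1 = [-5/13 12/13 0; -12/13 -5/13 -4; 0 0 1]
T3·…·T1 = [253/325 204/325 96/25; -204/325 253/325 -28/25; 0 0 1]
det M = 1; M⁻¹ = [253/325 -204/325 -48/13; 204/325 253/325 -20/13; 0 0 1]
M⁻¹ · (2309/325, -1637/325)ᵀ = (5, -1)ᵀ

p = (5, -1)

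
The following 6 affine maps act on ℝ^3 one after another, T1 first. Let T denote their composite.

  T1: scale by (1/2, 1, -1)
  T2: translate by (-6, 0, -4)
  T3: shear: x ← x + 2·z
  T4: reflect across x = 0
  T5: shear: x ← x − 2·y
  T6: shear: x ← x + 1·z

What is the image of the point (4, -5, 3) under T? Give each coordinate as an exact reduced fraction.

T(p) = (21, -5, -7)

T1 scale by (1/2, 1, -1): (4, -5, 3) → (2, -5, -3)
T2 translate by (-6, 0, -4): (2, -5, -3) → (-4, -5, -7)
T3 shear: x ← x + 2·z: (-4, -5, -7) → (-18, -5, -7)
T4 reflect across x = 0: (-18, -5, -7) → (18, -5, -7)
T5 shear: x ← x − 2·y: (18, -5, -7) → (28, -5, -7)
T6 shear: x ← x + 1·z: (28, -5, -7) → (21, -5, -7)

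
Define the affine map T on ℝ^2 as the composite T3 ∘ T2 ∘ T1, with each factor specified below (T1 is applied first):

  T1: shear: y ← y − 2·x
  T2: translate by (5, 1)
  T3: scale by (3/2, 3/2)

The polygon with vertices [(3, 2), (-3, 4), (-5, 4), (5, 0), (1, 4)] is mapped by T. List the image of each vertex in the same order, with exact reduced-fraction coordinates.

T1 shear: y ← y − 2·x: (3, 2) → (3, -4); (-3, 4) → (-3, 10); (-5, 4) → (-5, 14); (5, 0) → (5, -10); (1, 4) → (1, 2)
T2 translate by (5, 1): (3, -4) → (8, -3); (-3, 10) → (2, 11); (-5, 14) → (0, 15); (5, -10) → (10, -9); (1, 2) → (6, 3)
T3 scale by (3/2, 3/2): (8, -3) → (12, -9/2); (2, 11) → (3, 33/2); (0, 15) → (0, 45/2); (10, -9) → (15, -27/2); (6, 3) → (9, 9/2)

image vertices: (12, -9/2), (3, 33/2), (0, 45/2), (15, -27/2), (9, 9/2)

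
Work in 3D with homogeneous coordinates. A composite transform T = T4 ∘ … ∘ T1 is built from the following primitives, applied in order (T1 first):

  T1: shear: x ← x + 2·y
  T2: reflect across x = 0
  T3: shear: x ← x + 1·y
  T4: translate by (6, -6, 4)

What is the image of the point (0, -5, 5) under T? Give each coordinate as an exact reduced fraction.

T(p) = (11, -11, 9)

T1 shear: x ← x + 2·y: (0, -5, 5) → (-10, -5, 5)
T2 reflect across x = 0: (-10, -5, 5) → (10, -5, 5)
T3 shear: x ← x + 1·y: (10, -5, 5) → (5, -5, 5)
T4 translate by (6, -6, 4): (5, -5, 5) → (11, -11, 9)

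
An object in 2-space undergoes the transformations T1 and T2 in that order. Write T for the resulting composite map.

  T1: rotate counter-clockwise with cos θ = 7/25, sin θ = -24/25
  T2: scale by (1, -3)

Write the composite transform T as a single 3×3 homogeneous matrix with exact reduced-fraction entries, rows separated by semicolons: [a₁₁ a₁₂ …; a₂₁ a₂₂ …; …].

T = [7/25 24/25 0; 72/25 -21/25 0; 0 0 1]

T1 = [7/25 24/25 0; -24/25 7/25 0; 0 0 1]
T2·T1 = [7/25 24/25 0; 72/25 -21/25 0; 0 0 1]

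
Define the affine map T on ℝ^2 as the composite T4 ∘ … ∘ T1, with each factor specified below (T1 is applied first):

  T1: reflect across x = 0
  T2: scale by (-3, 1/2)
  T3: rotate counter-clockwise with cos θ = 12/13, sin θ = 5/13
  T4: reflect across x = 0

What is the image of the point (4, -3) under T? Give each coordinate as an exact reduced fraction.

T1 reflect across x = 0: (4, -3) → (-4, -3)
T2 scale by (-3, 1/2): (-4, -3) → (12, -3/2)
T3 rotate counter-clockwise with cos θ = 12/13, sin θ = 5/13: (12, -3/2) → (303/26, 42/13)
T4 reflect across x = 0: (303/26, 42/13) → (-303/26, 42/13)

T(p) = (-303/26, 42/13)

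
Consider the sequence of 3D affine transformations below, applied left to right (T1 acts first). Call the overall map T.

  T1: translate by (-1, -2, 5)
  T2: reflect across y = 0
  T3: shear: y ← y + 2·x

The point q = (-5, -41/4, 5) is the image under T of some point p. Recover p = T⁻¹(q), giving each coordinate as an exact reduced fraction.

p = (-4, 9/4, 0)

T1 = [1 0 0 -1; 0 1 0 -2; 0 0 1 5; 0 0 0 1]
T2·T1 = [1 0 0 -1; 0 -1 0 2; 0 0 1 5; 0 0 0 1]
T3·…·T1 = [1 0 0 -1; 2 -1 0 0; 0 0 1 5; 0 0 0 1]
det M = -1; M⁻¹ = [1 0 0 1; 2 -1 0 2; 0 0 1 -5; 0 0 0 1]
M⁻¹ · (-5, -41/4, 5)ᵀ = (-4, 9/4, 0)ᵀ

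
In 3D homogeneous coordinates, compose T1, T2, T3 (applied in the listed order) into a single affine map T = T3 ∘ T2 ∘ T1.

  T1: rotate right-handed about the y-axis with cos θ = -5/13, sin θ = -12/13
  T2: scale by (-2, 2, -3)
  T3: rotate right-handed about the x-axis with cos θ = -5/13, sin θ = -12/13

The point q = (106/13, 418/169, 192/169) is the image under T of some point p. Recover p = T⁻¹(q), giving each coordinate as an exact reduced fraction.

p = (1, -1, 4)

T1 = [-5/13 0 -12/13 0; 0 1 0 0; 12/13 0 -5/13 0; 0 0 0 1]
T2·T1 = [10/13 0 24/13 0; 0 2 0 0; -36/13 0 15/13 0; 0 0 0 1]
T3·…·T1 = [10/13 0 24/13 0; -432/169 -10/13 180/169 0; 180/169 -24/13 -75/169 0; 0 0 0 1]
det M = 12; M⁻¹ = [5/26 -48/169 20/169 0; 0 -5/26 -6/13 0; 6/13 20/169 -25/507 0; 0 0 0 1]
M⁻¹ · (106/13, 418/169, 192/169)ᵀ = (1, -1, 4)ᵀ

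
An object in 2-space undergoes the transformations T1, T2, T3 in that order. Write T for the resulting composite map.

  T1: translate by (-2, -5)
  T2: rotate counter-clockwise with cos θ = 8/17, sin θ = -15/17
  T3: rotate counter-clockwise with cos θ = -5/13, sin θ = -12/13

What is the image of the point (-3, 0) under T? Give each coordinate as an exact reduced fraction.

T(p) = (995/221, 1205/221)

T1 translate by (-2, -5): (-3, 0) → (-5, -5)
T2 rotate counter-clockwise with cos θ = 8/17, sin θ = -15/17: (-5, -5) → (-115/17, 35/17)
T3 rotate counter-clockwise with cos θ = -5/13, sin θ = -12/13: (-115/17, 35/17) → (995/221, 1205/221)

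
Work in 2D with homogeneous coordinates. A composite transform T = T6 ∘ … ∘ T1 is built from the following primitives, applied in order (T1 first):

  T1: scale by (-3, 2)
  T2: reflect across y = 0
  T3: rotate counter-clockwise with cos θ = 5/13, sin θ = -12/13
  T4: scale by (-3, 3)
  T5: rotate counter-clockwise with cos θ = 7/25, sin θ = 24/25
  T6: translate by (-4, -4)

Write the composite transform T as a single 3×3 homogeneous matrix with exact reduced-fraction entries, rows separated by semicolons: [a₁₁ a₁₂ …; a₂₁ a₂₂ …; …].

T = [-2277/325 1224/325 -4; 1836/325 1518/325 -4; 0 0 1]

T1 = [-3 0 0; 0 2 0; 0 0 1]
T2·T1 = [-3 0 0; 0 -2 0; 0 0 1]
T3·…·T1 = [-15/13 -24/13 0; 36/13 -10/13 0; 0 0 1]
T4·…·T1 = [45/13 72/13 0; 108/13 -30/13 0; 0 0 1]
T5·…·T1 = [-2277/325 1224/325 0; 1836/325 1518/325 0; 0 0 1]
T6·…·T1 = [-2277/325 1224/325 -4; 1836/325 1518/325 -4; 0 0 1]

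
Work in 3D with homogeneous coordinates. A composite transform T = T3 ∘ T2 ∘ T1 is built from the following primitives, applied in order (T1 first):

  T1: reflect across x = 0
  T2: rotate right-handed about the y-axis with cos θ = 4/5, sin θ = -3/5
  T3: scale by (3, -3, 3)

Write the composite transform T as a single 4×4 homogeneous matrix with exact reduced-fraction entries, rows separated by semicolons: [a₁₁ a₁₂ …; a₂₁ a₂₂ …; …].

T1 = [-1 0 0 0; 0 1 0 0; 0 0 1 0; 0 0 0 1]
T2·T1 = [-4/5 0 -3/5 0; 0 1 0 0; -3/5 0 4/5 0; 0 0 0 1]
T3·…·T1 = [-12/5 0 -9/5 0; 0 -3 0 0; -9/5 0 12/5 0; 0 0 0 1]

T = [-12/5 0 -9/5 0; 0 -3 0 0; -9/5 0 12/5 0; 0 0 0 1]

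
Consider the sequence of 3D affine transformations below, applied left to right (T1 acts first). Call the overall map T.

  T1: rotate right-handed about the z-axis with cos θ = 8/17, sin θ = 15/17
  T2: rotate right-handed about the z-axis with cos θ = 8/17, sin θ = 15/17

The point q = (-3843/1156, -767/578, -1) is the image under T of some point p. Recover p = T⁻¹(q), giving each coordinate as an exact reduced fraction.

T1 = [8/17 -15/17 0 0; 15/17 8/17 0 0; 0 0 1 0; 0 0 0 1]
T2·T1 = [-161/289 -240/289 0 0; 240/289 -161/289 0 0; 0 0 1 0; 0 0 0 1]
det M = 1; M⁻¹ = [-161/289 240/289 0 0; -240/289 -161/289 0 0; 0 0 1 0; 0 0 0 1]
M⁻¹ · (-3843/1156, -767/578, -1)ᵀ = (3/4, 7/2, -1)ᵀ

p = (3/4, 7/2, -1)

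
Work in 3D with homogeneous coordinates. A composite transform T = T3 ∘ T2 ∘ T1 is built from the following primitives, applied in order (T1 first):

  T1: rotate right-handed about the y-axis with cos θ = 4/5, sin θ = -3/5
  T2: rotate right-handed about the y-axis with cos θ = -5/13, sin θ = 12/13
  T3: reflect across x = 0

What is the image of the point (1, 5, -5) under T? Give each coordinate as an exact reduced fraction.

T1 rotate right-handed about the y-axis with cos θ = 4/5, sin θ = -3/5: (1, 5, -5) → (19/5, 5, -17/5)
T2 rotate right-handed about the y-axis with cos θ = -5/13, sin θ = 12/13: (19/5, 5, -17/5) → (-23/5, 5, -11/5)
T3 reflect across x = 0: (-23/5, 5, -11/5) → (23/5, 5, -11/5)

T(p) = (23/5, 5, -11/5)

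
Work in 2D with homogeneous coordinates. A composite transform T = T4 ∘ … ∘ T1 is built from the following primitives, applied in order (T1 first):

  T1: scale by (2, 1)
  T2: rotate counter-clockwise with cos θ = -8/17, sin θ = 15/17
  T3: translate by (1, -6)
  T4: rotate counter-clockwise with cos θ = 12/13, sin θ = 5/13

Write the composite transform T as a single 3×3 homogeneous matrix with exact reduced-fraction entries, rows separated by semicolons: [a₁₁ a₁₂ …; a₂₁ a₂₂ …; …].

T1 = [2 0 0; 0 1 0; 0 0 1]
T2·T1 = [-16/17 -15/17 0; 30/17 -8/17 0; 0 0 1]
T3·…·T1 = [-16/17 -15/17 1; 30/17 -8/17 -6; 0 0 1]
T4·…·T1 = [-342/221 -140/221 42/13; 280/221 -171/221 -67/13; 0 0 1]

T = [-342/221 -140/221 42/13; 280/221 -171/221 -67/13; 0 0 1]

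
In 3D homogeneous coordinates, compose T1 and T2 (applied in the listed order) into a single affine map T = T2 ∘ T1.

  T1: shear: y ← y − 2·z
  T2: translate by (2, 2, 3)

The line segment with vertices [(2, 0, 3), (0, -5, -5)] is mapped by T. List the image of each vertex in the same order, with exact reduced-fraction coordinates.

image vertices: (4, -4, 6), (2, 7, -2)

T1 shear: y ← y − 2·z: (2, 0, 3) → (2, -6, 3); (0, -5, -5) → (0, 5, -5)
T2 translate by (2, 2, 3): (2, -6, 3) → (4, -4, 6); (0, 5, -5) → (2, 7, -2)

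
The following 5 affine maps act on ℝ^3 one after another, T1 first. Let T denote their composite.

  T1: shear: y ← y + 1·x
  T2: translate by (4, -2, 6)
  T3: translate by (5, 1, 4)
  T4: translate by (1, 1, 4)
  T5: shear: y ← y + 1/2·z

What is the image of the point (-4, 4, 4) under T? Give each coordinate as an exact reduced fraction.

T(p) = (6, 9, 18)

T1 shear: y ← y + 1·x: (-4, 4, 4) → (-4, 0, 4)
T2 translate by (4, -2, 6): (-4, 0, 4) → (0, -2, 10)
T3 translate by (5, 1, 4): (0, -2, 10) → (5, -1, 14)
T4 translate by (1, 1, 4): (5, -1, 14) → (6, 0, 18)
T5 shear: y ← y + 1/2·z: (6, 0, 18) → (6, 9, 18)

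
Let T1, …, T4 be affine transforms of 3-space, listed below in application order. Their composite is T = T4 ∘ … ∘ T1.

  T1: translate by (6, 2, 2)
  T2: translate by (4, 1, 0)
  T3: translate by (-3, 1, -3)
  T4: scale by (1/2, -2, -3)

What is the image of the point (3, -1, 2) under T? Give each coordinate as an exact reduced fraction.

T(p) = (5, -6, -3)

T1 translate by (6, 2, 2): (3, -1, 2) → (9, 1, 4)
T2 translate by (4, 1, 0): (9, 1, 4) → (13, 2, 4)
T3 translate by (-3, 1, -3): (13, 2, 4) → (10, 3, 1)
T4 scale by (1/2, -2, -3): (10, 3, 1) → (5, -6, -3)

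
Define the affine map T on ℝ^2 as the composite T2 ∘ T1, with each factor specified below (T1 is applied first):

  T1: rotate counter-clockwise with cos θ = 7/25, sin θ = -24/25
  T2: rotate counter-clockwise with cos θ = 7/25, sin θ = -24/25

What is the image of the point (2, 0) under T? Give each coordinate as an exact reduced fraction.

T(p) = (-1054/625, -672/625)

T1 rotate counter-clockwise with cos θ = 7/25, sin θ = -24/25: (2, 0) → (14/25, -48/25)
T2 rotate counter-clockwise with cos θ = 7/25, sin θ = -24/25: (14/25, -48/25) → (-1054/625, -672/625)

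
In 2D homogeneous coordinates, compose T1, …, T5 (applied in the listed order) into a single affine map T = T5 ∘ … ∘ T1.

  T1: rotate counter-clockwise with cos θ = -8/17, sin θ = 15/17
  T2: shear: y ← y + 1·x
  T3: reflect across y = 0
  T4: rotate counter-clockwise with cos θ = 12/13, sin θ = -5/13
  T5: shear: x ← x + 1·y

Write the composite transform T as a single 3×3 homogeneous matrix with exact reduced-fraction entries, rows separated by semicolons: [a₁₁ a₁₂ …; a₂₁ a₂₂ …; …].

T = [-175/221 22/17 0; -44/221 27/17 0; 0 0 1]

T1 = [-8/17 -15/17 0; 15/17 -8/17 0; 0 0 1]
T2·T1 = [-8/17 -15/17 0; 7/17 -23/17 0; 0 0 1]
T3·…·T1 = [-8/17 -15/17 0; -7/17 23/17 0; 0 0 1]
T4·…·T1 = [-131/221 -5/17 0; -44/221 27/17 0; 0 0 1]
T5·…·T1 = [-175/221 22/17 0; -44/221 27/17 0; 0 0 1]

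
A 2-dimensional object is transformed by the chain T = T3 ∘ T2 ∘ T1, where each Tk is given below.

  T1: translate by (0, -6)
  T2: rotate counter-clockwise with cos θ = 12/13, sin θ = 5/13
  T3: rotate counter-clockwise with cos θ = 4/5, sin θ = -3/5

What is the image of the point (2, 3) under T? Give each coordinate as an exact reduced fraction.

T(p) = (6/5, -17/5)

T1 translate by (0, -6): (2, 3) → (2, -3)
T2 rotate counter-clockwise with cos θ = 12/13, sin θ = 5/13: (2, -3) → (3, -2)
T3 rotate counter-clockwise with cos θ = 4/5, sin θ = -3/5: (3, -2) → (6/5, -17/5)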